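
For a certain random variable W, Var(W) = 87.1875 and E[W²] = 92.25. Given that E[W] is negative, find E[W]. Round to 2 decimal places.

-2.25

(E[W])² = E[W²] − Var(W) = 92.25 − 87.1875 = 5.0625
E[W] = −√5.0625 = -2.25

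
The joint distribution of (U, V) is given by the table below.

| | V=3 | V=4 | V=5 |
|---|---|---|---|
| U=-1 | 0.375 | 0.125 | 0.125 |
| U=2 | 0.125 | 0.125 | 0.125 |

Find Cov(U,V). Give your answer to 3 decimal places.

0.281

E[U] = 0.125,  E[V] = 3.75
E[UV] = 0.75
Cov(U,V) = E[UV] − E[U]E[V] = 0.75 − (0.125)(3.75) = 0.28125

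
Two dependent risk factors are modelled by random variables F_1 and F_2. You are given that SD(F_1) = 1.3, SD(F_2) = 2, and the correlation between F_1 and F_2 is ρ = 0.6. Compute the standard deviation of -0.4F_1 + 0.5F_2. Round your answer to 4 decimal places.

0.8040

Var(F_1) = (1.3)² = 1.69;  Var(F_2) = (2)² = 4
Cov(F_1,F_2) = ρ·SD(F_1)·SD(F_2) = 0.6·1.3·2 = 1.56
Var(-0.4F_1 + 0.5F_2) = (-0.4)²·Var(F_1) + (0.5)²·Var(F_2) + 2·(-0.4)·(0.5)·Cov(F_1,F_2)
= 0.16·1.69 + 0.25·4 + -0.4·1.56 = 0.6464
SD(-0.4F_1 + 0.5F_2) = √0.6464 ≈ 0.8040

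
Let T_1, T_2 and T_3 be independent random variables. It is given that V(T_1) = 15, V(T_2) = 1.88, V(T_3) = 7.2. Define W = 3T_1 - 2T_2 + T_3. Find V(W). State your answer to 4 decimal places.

By independence, V(W) = (3)²V(T_1) + (-2)²V(T_2) + (1)²V(T_3)
= (3)²·15 + (-2)²·1.88 + (1)²·7.2 = 149.72

149.7200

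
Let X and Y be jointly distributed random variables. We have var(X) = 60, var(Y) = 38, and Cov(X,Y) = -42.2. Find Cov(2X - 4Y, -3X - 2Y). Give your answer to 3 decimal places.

-393.600

Cov(2X - 4Y, -3X - 2Y) = (2)(-3)var(X) + (-4)(-2)var(Y) + [(2)(-2) + (-4)(-3)]Cov(X,Y)
= -6·60 + 8·38 + 8·-42.2 = -393.6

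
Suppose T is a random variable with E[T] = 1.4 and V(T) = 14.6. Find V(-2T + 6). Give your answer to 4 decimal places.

V(-2T + 6) = (-2)²·V(T) = 4·14.6 = 58.4

58.4000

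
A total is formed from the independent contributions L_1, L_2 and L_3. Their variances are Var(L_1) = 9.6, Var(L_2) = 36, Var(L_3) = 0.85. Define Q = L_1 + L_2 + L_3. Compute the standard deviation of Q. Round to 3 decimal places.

By independence, Var(Q) = (1)²Var(L_1) + (1)²Var(L_2) + (1)²Var(L_3)
= (1)²·9.6 + (1)²·36 + (1)²·0.85 = 46.45
SD(Q) = √46.45 ≈ 6.815

6.815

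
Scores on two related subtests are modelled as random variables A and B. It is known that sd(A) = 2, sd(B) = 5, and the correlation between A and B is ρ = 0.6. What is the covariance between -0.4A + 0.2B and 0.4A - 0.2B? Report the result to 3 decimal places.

-0.680

V(A) = (2)² = 4;  V(B) = (5)² = 25
cov(A,B) = ρ·sd(A)·sd(B) = 0.6·2·5 = 6
cov(-0.4A + 0.2B, 0.4A - 0.2B) = (-0.4)(0.4)V(A) + (0.2)(-0.2)V(B) + [(-0.4)(-0.2) + (0.2)(0.4)]cov(A,B)
= -0.16·4 + -0.04·25 + 0.16·6 = -0.68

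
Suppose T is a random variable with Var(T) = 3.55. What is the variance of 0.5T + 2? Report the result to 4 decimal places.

0.8875

Var(0.5T + 2) = (0.5)²·Var(T) = 0.25·3.55 = 0.8875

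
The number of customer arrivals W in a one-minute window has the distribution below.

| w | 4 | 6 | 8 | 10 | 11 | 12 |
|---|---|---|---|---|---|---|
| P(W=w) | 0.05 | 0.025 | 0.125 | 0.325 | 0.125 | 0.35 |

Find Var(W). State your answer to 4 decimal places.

E[W] = (4)(0.05) + (6)(0.025) + (8)(0.125) + (10)(0.325) + (11)(0.125) + (12)(0.35) = 10.175
E[W²] = (4)²(0.05) + (6)²(0.025) + (8)²(0.125) + (10)²(0.325) + (11)²(0.125) + (12)²(0.35) = 107.725
Var(W) = E[W²] − (E[W])² = 107.725 − (10.175)² = 4.194375

4.1944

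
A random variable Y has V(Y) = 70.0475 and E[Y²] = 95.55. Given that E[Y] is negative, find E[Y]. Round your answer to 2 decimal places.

-5.05

(E[Y])² = E[Y²] − V(Y) = 95.55 − 70.0475 = 25.5025
E[Y] = −√25.5025 = -5.05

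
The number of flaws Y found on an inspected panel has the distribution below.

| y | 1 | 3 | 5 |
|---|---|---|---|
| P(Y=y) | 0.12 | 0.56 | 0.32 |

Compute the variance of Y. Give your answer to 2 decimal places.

E[Y] = (1)(0.12) + (3)(0.56) + (5)(0.32) = 3.4
E[Y²] = (1)²(0.12) + (3)²(0.56) + (5)²(0.32) = 13.16
Var(Y) = E[Y²] − (E[Y])² = 13.16 − (3.4)² = 1.6

1.60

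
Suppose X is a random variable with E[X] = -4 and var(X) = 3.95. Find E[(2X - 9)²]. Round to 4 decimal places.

304.8000

E[2X - 9] = 2·-4 − 9 = -17
var(2X - 9) = (2)²·3.95 = 15.8
E[(2X - 9)²] = var((2X - 9)) + (E[(2X - 9)])² = 15.8 + (-17)² = 304.8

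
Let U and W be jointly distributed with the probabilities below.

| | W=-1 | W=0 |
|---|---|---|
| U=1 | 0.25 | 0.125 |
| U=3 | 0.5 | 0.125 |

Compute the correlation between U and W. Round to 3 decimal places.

-0.149

E[U] = 2.25,  E[W] = -0.75
E[UW] = -1.75
Cov(U,W) = E[UW] − E[U]E[W] = -1.75 − (2.25)(-0.75) = -0.0625
var(U) = 0.9375,  var(W) = 0.1875
ρ = -0.0625 / √(0.9375·0.1875) ≈ -0.149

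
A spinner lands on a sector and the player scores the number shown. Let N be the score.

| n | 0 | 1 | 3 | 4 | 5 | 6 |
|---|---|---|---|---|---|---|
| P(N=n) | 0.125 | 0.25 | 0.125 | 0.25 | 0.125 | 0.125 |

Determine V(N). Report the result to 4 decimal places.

E[N] = (0)(0.125) + (1)(0.25) + (3)(0.125) + (4)(0.25) + (5)(0.125) + (6)(0.125) = 3
E[N²] = (0)²(0.125) + (1)²(0.25) + (3)²(0.125) + (4)²(0.25) + (5)²(0.125) + (6)²(0.125) = 13
V(N) = E[N²] − (E[N])² = 13 − (3)² = 4

4.0000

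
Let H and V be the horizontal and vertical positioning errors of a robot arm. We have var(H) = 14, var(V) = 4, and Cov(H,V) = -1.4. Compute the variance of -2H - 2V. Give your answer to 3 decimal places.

var(-2H - 2V) = (-2)²·var(H) + (-2)²·var(V) + 2·(-2)·(-2)·Cov(H,V)
= 4·14 + 4·4 + 8·-1.4 = 60.8

60.800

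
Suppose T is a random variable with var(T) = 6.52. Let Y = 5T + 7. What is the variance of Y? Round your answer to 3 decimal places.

163.000

var(5T + 7) = (5)²·var(T) = 25·6.52 = 163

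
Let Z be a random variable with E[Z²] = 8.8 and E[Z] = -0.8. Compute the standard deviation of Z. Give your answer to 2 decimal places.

2.86

var(Z) = 8.8 − (-0.8)² = 8.16
σ(Z) = √8.16 ≈ 2.86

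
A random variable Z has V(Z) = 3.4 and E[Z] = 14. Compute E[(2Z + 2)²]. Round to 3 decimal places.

E[2Z + 2] = 2·14 + 2 = 30
V(2Z + 2) = (2)²·3.4 = 13.6
E[(2Z + 2)²] = V((2Z + 2)) + (E[(2Z + 2)])² = 13.6 + (30)² = 913.6

913.600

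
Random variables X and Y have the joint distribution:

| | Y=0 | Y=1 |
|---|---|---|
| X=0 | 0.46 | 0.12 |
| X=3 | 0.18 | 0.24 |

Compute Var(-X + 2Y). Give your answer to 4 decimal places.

2.0484

E[X] = 1.26,  E[Y] = 0.36,  E[XY] = 0.72
Var(X) = 3.78 − (1.26)² = 2.1924;  Var(Y) = 0.36 − (0.36)² = 0.2304
Cov(X,Y) = 0.72 − (1.26)(0.36) = 0.2664
Var(-X + 2Y) = (-1)²·2.1924 + (2)²·0.2304 + 2·(-1)·(2)·0.2664 = 2.0484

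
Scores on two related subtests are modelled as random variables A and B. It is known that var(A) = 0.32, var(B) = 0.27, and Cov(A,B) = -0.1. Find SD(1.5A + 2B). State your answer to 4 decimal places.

1.0954

var(1.5A + 2B) = (1.5)²·var(A) + (2)²·var(B) + 2·(1.5)·(2)·Cov(A,B)
= 2.25·0.32 + 4·0.27 + 6·-0.1 = 1.2
SD(1.5A + 2B) = √1.2 ≈ 1.0954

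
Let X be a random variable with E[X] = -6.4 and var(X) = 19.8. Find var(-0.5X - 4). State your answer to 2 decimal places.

4.95

var(-0.5X - 4) = (-0.5)²·var(X) = 0.25·19.8 = 4.95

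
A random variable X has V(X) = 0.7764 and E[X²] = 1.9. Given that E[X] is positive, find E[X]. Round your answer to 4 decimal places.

1.0600

(E[X])² = E[X²] − V(X) = 1.9 − 0.7764 = 1.1236
E[X] = √1.1236 = 1.06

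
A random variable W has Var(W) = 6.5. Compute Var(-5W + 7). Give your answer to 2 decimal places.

162.50

Var(-5W + 7) = (-5)²·Var(W) = 25·6.5 = 162.5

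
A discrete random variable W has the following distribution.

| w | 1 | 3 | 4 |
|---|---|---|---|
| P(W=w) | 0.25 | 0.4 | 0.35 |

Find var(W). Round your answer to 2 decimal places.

E[W] = (1)(0.25) + (3)(0.4) + (4)(0.35) = 2.85
E[W²] = (1)²(0.25) + (3)²(0.4) + (4)²(0.35) = 9.45
var(W) = E[W²] − (E[W])² = 9.45 − (2.85)² = 1.3275

1.33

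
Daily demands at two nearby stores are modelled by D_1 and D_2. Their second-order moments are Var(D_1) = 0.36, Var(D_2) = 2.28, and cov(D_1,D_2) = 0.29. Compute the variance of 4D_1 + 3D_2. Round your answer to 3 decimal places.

33.240

Var(4D_1 + 3D_2) = (4)²·Var(D_1) + (3)²·Var(D_2) + 2·(4)·(3)·cov(D_1,D_2)
= 16·0.36 + 9·2.28 + 24·0.29 = 33.24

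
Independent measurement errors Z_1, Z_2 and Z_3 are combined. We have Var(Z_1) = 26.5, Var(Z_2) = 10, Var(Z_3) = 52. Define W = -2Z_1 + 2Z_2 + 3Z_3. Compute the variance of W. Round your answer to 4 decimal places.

614.0000

By independence, Var(W) = (-2)²Var(Z_1) + (2)²Var(Z_2) + (3)²Var(Z_3)
= (-2)²·26.5 + (2)²·10 + (3)²·52 = 614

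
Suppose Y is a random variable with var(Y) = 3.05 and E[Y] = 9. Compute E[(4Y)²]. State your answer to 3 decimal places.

1344.800

E[4Y] = 4·9 = 36
var(4Y) = (4)²·3.05 = 48.8
E[(4Y)²] = var((4Y)) + (E[(4Y)])² = 48.8 + (36)² = 1344.8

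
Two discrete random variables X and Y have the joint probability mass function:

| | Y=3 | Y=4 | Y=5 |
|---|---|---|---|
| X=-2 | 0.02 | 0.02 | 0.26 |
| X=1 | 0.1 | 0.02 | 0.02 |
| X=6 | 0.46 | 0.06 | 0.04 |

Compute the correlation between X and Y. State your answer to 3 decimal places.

-0.705

E[X] = 2.9,  E[Y] = 3.74
E[XY] = 8.52
cov(X,Y) = E[XY] − E[X]E[Y] = 8.52 − (2.9)(3.74) = -2.326
Var(X) = 13.09,  Var(Y) = 0.8324
ρ = -2.326 / √(13.09·0.8324) ≈ -0.705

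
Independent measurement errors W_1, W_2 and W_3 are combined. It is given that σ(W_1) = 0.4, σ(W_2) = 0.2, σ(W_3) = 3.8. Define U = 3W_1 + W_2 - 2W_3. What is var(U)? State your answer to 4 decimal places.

59.2400

var(W_1) = 0.16, var(W_2) = 0.04, var(W_3) = 14.44
By independence, var(U) = (3)²var(W_1) + (1)²var(W_2) + (-2)²var(W_3)
= (3)²·0.16 + (1)²·0.04 + (-2)²·14.44 = 59.24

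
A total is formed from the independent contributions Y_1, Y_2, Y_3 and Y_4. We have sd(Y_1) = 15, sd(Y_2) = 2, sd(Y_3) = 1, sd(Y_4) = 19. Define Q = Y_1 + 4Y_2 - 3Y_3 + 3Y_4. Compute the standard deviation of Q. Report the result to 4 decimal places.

59.5567

Var(Y_1) = 225, Var(Y_2) = 4, Var(Y_3) = 1, Var(Y_4) = 361
By independence, Var(Q) = (1)²Var(Y_1) + (4)²Var(Y_2) + (-3)²Var(Y_3) + (3)²Var(Y_4)
= (1)²·225 + (4)²·4 + (-3)²·1 + (3)²·361 = 3547
sd(Q) = √3547 ≈ 59.5567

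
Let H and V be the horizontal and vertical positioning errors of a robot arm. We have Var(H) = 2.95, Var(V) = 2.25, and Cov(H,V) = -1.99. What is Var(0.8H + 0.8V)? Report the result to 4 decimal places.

Var(0.8H + 0.8V) = (0.8)²·Var(H) + (0.8)²·Var(V) + 2·(0.8)·(0.8)·Cov(H,V)
= 0.64·2.95 + 0.64·2.25 + 1.28·-1.99 = 0.7808

0.7808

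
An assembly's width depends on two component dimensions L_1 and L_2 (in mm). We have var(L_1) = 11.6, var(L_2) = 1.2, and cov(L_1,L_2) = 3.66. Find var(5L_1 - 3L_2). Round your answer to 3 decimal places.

191.000

var(5L_1 - 3L_2) = (5)²·var(L_1) + (-3)²·var(L_2) + 2·(5)·(-3)·cov(L_1,L_2)
= 25·11.6 + 9·1.2 + -30·3.66 = 191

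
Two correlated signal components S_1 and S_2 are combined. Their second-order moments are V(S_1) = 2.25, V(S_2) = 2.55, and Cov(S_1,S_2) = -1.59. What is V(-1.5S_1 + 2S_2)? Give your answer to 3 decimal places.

V(-1.5S_1 + 2S_2) = (-1.5)²·V(S_1) + (2)²·V(S_2) + 2·(-1.5)·(2)·Cov(S_1,S_2)
= 2.25·2.25 + 4·2.55 + -6·-1.59 = 24.8025

24.803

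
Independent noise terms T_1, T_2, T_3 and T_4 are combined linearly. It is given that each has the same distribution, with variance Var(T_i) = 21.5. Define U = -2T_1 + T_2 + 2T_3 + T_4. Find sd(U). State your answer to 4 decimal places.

By independence, Var(U) = (-2)²Var(T_1) + (1)²Var(T_2) + (2)²Var(T_3) + (1)²Var(T_4)
= (-2)²·21.5 + (1)²·21.5 + (2)²·21.5 + (1)²·21.5 = 215
sd(U) = √215 ≈ 14.6629

14.6629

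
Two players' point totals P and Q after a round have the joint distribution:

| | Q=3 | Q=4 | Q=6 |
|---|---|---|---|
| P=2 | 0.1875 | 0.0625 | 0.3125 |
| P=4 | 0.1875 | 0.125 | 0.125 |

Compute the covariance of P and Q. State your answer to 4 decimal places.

E[P] = 2.875,  E[Q] = 4.5
E[PQ] = 12.625
cov(P,Q) = E[PQ] − E[P]E[Q] = 12.625 − (2.875)(4.5) = -0.3125

-0.3125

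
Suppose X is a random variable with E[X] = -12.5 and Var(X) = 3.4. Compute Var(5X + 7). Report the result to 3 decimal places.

Var(5X + 7) = (5)²·Var(X) = 25·3.4 = 85

85.000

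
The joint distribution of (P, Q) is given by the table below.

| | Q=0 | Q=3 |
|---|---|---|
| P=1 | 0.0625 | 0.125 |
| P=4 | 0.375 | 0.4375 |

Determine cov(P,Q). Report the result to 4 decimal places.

E[P] = 3.4375,  E[Q] = 1.6875
E[PQ] = 5.625
cov(P,Q) = E[PQ] − E[P]E[Q] = 5.625 − (3.4375)(1.6875) = -0.17578125

-0.1758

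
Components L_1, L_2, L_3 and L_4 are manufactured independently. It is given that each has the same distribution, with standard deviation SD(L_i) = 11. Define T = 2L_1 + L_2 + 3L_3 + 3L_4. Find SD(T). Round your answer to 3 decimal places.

var(L_i) = (11)² = 121
By independence, var(T) = (2)²var(L_1) + (1)²var(L_2) + (3)²var(L_3) + (3)²var(L_4)
= (2)²·121 + (1)²·121 + (3)²·121 + (3)²·121 = 2783
SD(T) = √2783 ≈ 52.754

52.754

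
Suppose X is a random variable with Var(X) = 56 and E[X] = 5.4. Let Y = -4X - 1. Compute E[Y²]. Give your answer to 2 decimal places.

1406.76

E[-4X - 1] = -4·5.4 − 1 = -22.6
Var(-4X - 1) = (-4)²·56 = 896
E[Y²] = Var(Y) + (E[Y])² = 896 + (-22.6)² = 1406.76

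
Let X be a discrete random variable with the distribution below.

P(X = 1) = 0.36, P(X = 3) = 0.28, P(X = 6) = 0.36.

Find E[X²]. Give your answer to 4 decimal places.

15.8400

E[X²] = (1)²(0.36) + (3)²(0.28) + (6)²(0.36) = 15.84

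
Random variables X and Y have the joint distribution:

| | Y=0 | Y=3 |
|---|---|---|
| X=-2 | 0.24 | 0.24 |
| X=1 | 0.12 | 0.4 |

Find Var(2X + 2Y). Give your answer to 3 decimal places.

22.118

E[X] = -0.44,  E[Y] = 1.92,  E[XY] = -0.24
Var(X) = 2.44 − (-0.44)² = 2.2464;  Var(Y) = 5.76 − (1.92)² = 2.0736
cov(X,Y) = -0.24 − (-0.44)(1.92) = 0.6048
Var(2X + 2Y) = (2)²·2.2464 + (2)²·2.0736 + 2·(2)·(2)·0.6048 = 22.1184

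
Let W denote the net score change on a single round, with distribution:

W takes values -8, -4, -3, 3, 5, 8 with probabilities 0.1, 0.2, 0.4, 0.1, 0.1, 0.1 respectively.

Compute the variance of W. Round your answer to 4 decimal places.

21.5600

E[W] = (-8)(0.1) + (-4)(0.2) + (-3)(0.4) + (3)(0.1) + (5)(0.1) + (8)(0.1) = -1.2
E[W²] = (-8)²(0.1) + (-4)²(0.2) + (-3)²(0.4) + (3)²(0.1) + (5)²(0.1) + (8)²(0.1) = 23
V(W) = E[W²] − (E[W])² = 23 − (-1.2)² = 21.56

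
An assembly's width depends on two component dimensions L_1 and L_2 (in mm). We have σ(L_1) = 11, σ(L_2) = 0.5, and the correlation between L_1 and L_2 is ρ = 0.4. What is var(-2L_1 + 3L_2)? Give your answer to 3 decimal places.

var(L_1) = (11)² = 121;  var(L_2) = (0.5)² = 0.25
Cov(L_1,L_2) = ρ·σ(L_1)·σ(L_2) = 0.4·11·0.5 = 2.2
var(-2L_1 + 3L_2) = (-2)²·var(L_1) + (3)²·var(L_2) + 2·(-2)·(3)·Cov(L_1,L_2)
= 4·121 + 9·0.25 + -12·2.2 = 459.85

459.850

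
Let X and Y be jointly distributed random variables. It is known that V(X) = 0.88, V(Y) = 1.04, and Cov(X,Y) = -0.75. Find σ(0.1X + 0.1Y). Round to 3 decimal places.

0.065

V(0.1X + 0.1Y) = (0.1)²·V(X) + (0.1)²·V(Y) + 2·(0.1)·(0.1)·Cov(X,Y)
= 0.01·0.88 + 0.01·1.04 + 0.02·-0.75 = 0.0042
σ(0.1X + 0.1Y) = √0.0042 ≈ 0.065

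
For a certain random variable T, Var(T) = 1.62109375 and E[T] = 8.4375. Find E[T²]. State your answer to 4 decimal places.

72.8125

E[T²] = Var(T) + (E[T])² = 1.62109375 + (8.4375)² = 72.8125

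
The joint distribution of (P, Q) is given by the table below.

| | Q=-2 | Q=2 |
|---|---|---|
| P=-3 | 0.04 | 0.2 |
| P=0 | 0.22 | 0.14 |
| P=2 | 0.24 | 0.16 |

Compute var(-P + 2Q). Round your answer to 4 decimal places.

E[P] = 0.08,  E[Q] = 0,  E[PQ] = -1.28
var(P) = 3.76 − (0.08)² = 3.7536;  var(Q) = 4 − (0)² = 4
Cov(P,Q) = -1.28 − (0.08)(0) = -1.28
var(-P + 2Q) = (-1)²·3.7536 + (2)²·4 + 2·(-1)·(2)·-1.28 = 24.8736

24.8736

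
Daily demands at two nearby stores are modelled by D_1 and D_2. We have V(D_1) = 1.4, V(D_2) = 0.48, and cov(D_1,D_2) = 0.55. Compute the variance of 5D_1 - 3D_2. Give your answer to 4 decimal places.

V(5D_1 - 3D_2) = (5)²·V(D_1) + (-3)²·V(D_2) + 2·(5)·(-3)·cov(D_1,D_2)
= 25·1.4 + 9·0.48 + -30·0.55 = 22.82

22.8200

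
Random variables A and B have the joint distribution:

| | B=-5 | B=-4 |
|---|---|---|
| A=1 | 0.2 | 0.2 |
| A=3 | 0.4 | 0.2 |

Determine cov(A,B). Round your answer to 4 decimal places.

E[A] = 2.2,  E[B] = -4.6
E[AB] = -10.2
cov(A,B) = E[AB] − E[A]E[B] = -10.2 − (2.2)(-4.6) = -0.08

-0.0800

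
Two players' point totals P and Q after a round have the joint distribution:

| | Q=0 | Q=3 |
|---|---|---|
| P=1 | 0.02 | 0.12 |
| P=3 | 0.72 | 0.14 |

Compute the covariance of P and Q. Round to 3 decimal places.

-0.502

E[P] = 2.72,  E[Q] = 0.78
E[PQ] = 1.62
cov(P,Q) = E[PQ] − E[P]E[Q] = 1.62 − (2.72)(0.78) = -0.5016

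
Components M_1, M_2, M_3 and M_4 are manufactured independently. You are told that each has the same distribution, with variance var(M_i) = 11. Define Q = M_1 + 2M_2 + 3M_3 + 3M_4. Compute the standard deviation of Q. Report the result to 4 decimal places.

15.9060

By independence, var(Q) = (1)²var(M_1) + (2)²var(M_2) + (3)²var(M_3) + (3)²var(M_4)
= (1)²·11 + (2)²·11 + (3)²·11 + (3)²·11 = 253
SD(Q) = √253 ≈ 15.9060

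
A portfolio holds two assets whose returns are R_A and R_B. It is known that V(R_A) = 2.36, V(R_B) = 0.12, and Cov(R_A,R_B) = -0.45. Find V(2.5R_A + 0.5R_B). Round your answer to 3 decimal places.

13.655

V(2.5R_A + 0.5R_B) = (2.5)²·V(R_A) + (0.5)²·V(R_B) + 2·(2.5)·(0.5)·Cov(R_A,R_B)
= 6.25·2.36 + 0.25·0.12 + 2.5·-0.45 = 13.655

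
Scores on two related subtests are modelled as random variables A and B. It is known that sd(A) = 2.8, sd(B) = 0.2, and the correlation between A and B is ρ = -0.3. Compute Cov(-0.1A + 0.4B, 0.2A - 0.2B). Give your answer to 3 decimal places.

var(A) = (2.8)² = 7.84;  var(B) = (0.2)² = 0.04
Cov(A,B) = ρ·sd(A)·sd(B) = -0.3·2.8·0.2 = -0.168
Cov(-0.1A + 0.4B, 0.2A - 0.2B) = (-0.1)(0.2)var(A) + (0.4)(-0.2)var(B) + [(-0.1)(-0.2) + (0.4)(0.2)]Cov(A,B)
= -0.02·7.84 + -0.08·0.04 + 0.1·-0.168 = -0.1768

-0.177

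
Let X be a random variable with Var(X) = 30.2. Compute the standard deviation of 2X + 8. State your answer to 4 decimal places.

10.9909

Var(2X + 8) = (2)²·30.2 = 120.8
SD(2X + 8) = √120.8 ≈ 10.9909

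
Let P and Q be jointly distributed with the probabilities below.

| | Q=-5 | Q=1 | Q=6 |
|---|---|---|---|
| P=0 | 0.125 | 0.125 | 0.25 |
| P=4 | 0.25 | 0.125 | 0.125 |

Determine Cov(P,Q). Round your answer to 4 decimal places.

E[P] = 2,  E[Q] = 0.625
E[PQ] = -1.5
Cov(P,Q) = E[PQ] − E[P]E[Q] = -1.5 − (2)(0.625) = -2.75

-2.7500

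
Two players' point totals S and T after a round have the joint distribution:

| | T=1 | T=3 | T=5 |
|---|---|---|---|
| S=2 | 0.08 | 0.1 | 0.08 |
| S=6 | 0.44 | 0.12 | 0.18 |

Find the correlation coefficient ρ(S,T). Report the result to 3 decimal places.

E[S] = 4.96,  E[T] = 2.48
E[ST] = 11.76
Cov(S,T) = E[ST] − E[S]E[T] = 11.76 − (4.96)(2.48) = -0.5408
Var(S) = 3.0784,  Var(T) = 2.8496
ρ = -0.5408 / √(3.0784·2.8496) ≈ -0.183

-0.183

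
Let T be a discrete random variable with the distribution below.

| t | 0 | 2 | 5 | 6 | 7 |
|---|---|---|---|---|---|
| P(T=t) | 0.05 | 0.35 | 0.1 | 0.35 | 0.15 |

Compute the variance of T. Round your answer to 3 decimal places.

E[T] = (0)(0.05) + (2)(0.35) + (5)(0.1) + (6)(0.35) + (7)(0.15) = 4.35
E[T²] = (0)²(0.05) + (2)²(0.35) + (5)²(0.1) + (6)²(0.35) + (7)²(0.15) = 23.85
Var(T) = E[T²] − (E[T])² = 23.85 − (4.35)² = 4.9275

4.928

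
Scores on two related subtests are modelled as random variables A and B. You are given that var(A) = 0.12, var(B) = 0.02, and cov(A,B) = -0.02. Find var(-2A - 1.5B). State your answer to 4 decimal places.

var(-2A - 1.5B) = (-2)²·var(A) + (-1.5)²·var(B) + 2·(-2)·(-1.5)·cov(A,B)
= 4·0.12 + 2.25·0.02 + 6·-0.02 = 0.405

0.4050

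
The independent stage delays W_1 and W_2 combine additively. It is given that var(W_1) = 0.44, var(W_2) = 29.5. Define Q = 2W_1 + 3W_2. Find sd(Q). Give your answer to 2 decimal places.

By independence, var(Q) = (2)²var(W_1) + (3)²var(W_2)
= (2)²·0.44 + (3)²·29.5 = 267.26
sd(Q) = √267.26 ≈ 16.35

16.35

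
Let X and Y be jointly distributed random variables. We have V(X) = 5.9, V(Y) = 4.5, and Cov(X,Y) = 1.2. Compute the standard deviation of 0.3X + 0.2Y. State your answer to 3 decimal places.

0.925

V(0.3X + 0.2Y) = (0.3)²·V(X) + (0.2)²·V(Y) + 2·(0.3)·(0.2)·Cov(X,Y)
= 0.09·5.9 + 0.04·4.5 + 0.12·1.2 = 0.855
SD(0.3X + 0.2Y) = √0.855 ≈ 0.925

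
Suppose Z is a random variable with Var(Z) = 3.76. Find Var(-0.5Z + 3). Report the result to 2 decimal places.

Var(-0.5Z + 3) = (-0.5)²·Var(Z) = 0.25·3.76 = 0.94

0.94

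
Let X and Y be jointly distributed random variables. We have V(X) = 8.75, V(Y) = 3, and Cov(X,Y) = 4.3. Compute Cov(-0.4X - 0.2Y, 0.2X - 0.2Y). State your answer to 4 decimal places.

Cov(-0.4X - 0.2Y, 0.2X - 0.2Y) = (-0.4)(0.2)V(X) + (-0.2)(-0.2)V(Y) + [(-0.4)(-0.2) + (-0.2)(0.2)]Cov(X,Y)
= -0.08·8.75 + 0.04·3 + 0.04·4.3 = -0.408

-0.4080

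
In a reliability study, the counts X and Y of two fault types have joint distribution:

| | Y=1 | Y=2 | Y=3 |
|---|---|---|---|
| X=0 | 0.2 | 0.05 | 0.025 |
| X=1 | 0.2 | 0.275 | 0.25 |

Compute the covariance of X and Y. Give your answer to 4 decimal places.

E[X] = 0.725,  E[Y] = 1.875
E[XY] = 1.5
Cov(X,Y) = E[XY] − E[X]E[Y] = 1.5 − (0.725)(1.875) = 0.140625

0.1406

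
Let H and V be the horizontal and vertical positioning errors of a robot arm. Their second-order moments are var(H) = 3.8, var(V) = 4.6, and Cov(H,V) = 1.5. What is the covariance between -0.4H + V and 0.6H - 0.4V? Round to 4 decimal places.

-1.6120

Cov(-0.4H + V, 0.6H - 0.4V) = (-0.4)(0.6)var(H) + (1)(-0.4)var(V) + [(-0.4)(-0.4) + (1)(0.6)]Cov(H,V)
= -0.24·3.8 + -0.4·4.6 + 0.76·1.5 = -1.612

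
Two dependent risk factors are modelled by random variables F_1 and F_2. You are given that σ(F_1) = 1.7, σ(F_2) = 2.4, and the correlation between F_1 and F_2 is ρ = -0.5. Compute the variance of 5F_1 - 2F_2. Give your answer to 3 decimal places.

V(F_1) = (1.7)² = 2.89;  V(F_2) = (2.4)² = 5.76
Cov(F_1,F_2) = ρ·σ(F_1)·σ(F_2) = -0.5·1.7·2.4 = -2.04
V(5F_1 - 2F_2) = (5)²·V(F_1) + (-2)²·V(F_2) + 2·(5)·(-2)·Cov(F_1,F_2)
= 25·2.89 + 4·5.76 + -20·-2.04 = 136.09

136.090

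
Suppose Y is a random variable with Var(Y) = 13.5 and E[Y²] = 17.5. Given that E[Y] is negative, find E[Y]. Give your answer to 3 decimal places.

(E[Y])² = E[Y²] − Var(Y) = 17.5 − 13.5 = 4
E[Y] = −√4 = -2

-2.000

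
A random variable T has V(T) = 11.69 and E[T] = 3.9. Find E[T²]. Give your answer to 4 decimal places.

E[T²] = V(T) + (E[T])² = 11.69 + (3.9)² = 26.9

26.9000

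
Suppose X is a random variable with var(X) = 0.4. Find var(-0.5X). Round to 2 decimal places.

0.10

var(-0.5X) = (-0.5)²·var(X) = 0.25·0.4 = 0.1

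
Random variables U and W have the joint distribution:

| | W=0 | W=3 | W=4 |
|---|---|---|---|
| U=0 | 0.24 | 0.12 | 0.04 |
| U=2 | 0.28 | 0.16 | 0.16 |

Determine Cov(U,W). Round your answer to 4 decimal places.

0.2720

E[U] = 1.2,  E[W] = 1.64
E[UW] = 2.24
Cov(U,W) = E[UW] − E[U]E[W] = 2.24 − (1.2)(1.64) = 0.272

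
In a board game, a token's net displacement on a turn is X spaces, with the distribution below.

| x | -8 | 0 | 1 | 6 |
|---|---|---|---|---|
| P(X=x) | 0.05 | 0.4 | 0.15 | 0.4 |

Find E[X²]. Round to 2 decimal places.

E[X²] = (-8)²(0.05) + (0)²(0.4) + (1)²(0.15) + (6)²(0.4) = 17.75

17.75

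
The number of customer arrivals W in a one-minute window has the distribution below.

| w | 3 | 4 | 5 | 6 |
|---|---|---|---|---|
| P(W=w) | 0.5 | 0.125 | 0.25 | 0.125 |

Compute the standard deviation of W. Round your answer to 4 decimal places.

E[W] = (3)(0.5) + (4)(0.125) + (5)(0.25) + (6)(0.125) = 4
E[W²] = (3)²(0.5) + (4)²(0.125) + (5)²(0.25) + (6)²(0.125) = 17.25
Var(W) = E[W²] − (E[W])² = 17.25 − (4)² = 1.25
σ(W) = √1.25 ≈ 1.1180

1.1180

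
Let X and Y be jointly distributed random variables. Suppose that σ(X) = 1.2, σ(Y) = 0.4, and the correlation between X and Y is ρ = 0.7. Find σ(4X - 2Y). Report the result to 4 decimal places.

4.2783

Var(X) = (1.2)² = 1.44;  Var(Y) = (0.4)² = 0.16
Cov(X,Y) = ρ·σ(X)·σ(Y) = 0.7·1.2·0.4 = 0.336
Var(4X - 2Y) = (4)²·Var(X) + (-2)²·Var(Y) + 2·(4)·(-2)·Cov(X,Y)
= 16·1.44 + 4·0.16 + -16·0.336 = 18.304
σ(4X - 2Y) = √18.304 ≈ 4.2783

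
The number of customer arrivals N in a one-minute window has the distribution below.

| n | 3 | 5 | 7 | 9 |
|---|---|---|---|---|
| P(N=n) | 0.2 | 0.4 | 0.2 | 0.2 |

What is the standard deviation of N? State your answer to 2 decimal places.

E[N] = (3)(0.2) + (5)(0.4) + (7)(0.2) + (9)(0.2) = 5.8
E[N²] = (3)²(0.2) + (5)²(0.4) + (7)²(0.2) + (9)²(0.2) = 37.8
var(N) = E[N²] − (E[N])² = 37.8 − (5.8)² = 4.16
σ(N) = √4.16 ≈ 2.04

2.04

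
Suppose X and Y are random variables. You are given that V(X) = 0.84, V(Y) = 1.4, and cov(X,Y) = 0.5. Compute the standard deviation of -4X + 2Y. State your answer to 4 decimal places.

3.3226

V(-4X + 2Y) = (-4)²·V(X) + (2)²·V(Y) + 2·(-4)·(2)·cov(X,Y)
= 16·0.84 + 4·1.4 + -16·0.5 = 11.04
σ(-4X + 2Y) = √11.04 ≈ 3.3226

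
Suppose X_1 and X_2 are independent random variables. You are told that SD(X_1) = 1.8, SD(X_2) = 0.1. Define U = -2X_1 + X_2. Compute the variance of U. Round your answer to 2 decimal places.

V(X_1) = 3.24, V(X_2) = 0.01
By independence, V(U) = (-2)²V(X_1) + (1)²V(X_2)
= (-2)²·3.24 + (1)²·0.01 = 12.97

12.97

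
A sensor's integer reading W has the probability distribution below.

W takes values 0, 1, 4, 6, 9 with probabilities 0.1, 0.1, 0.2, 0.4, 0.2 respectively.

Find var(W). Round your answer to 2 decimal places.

E[W] = (0)(0.1) + (1)(0.1) + (4)(0.2) + (6)(0.4) + (9)(0.2) = 5.1
E[W²] = (0)²(0.1) + (1)²(0.1) + (4)²(0.2) + (6)²(0.4) + (9)²(0.2) = 33.9
var(W) = E[W²] − (E[W])² = 33.9 − (5.1)² = 7.89

7.89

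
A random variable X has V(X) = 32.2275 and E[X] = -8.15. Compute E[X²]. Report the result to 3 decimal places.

E[X²] = V(X) + (E[X])² = 32.2275 + (-8.15)² = 98.65

98.650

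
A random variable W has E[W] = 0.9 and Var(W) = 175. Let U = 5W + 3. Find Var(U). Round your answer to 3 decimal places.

4375.000

Var(5W + 3) = (5)²·Var(W) = 25·175 = 4375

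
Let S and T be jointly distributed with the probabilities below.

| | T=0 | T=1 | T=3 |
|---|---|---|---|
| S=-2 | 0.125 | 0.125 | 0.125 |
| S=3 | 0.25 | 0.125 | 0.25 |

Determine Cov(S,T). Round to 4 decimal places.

E[S] = 1.125,  E[T] = 1.375
E[ST] = 1.625
Cov(S,T) = E[ST] − E[S]E[T] = 1.625 − (1.125)(1.375) = 0.078125

0.0781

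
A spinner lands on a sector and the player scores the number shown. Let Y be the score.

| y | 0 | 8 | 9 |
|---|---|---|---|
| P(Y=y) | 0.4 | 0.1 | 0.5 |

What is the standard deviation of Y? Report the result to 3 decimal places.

E[Y] = (0)(0.4) + (8)(0.1) + (9)(0.5) = 5.3
E[Y²] = (0)²(0.4) + (8)²(0.1) + (9)²(0.5) = 46.9
var(Y) = E[Y²] − (E[Y])² = 46.9 − (5.3)² = 18.81
σ(Y) = √18.81 ≈ 4.337

4.337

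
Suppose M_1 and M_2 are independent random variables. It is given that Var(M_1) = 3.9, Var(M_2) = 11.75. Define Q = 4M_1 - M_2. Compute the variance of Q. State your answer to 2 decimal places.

By independence, Var(Q) = (4)²Var(M_1) + (-1)²Var(M_2)
= (4)²·3.9 + (-1)²·11.75 = 74.15

74.15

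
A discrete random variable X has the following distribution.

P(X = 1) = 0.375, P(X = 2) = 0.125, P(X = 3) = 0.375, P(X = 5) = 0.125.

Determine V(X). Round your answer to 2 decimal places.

1.73

E[X] = (1)(0.375) + (2)(0.125) + (3)(0.375) + (5)(0.125) = 2.375
E[X²] = (1)²(0.375) + (2)²(0.125) + (3)²(0.375) + (5)²(0.125) = 7.375
V(X) = E[X²] − (E[X])² = 7.375 − (2.375)² = 1.734375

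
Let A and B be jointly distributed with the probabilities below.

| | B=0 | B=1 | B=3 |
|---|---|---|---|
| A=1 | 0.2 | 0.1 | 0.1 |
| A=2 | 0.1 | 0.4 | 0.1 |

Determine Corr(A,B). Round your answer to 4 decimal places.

E[A] = 1.6,  E[B] = 1.1
E[AB] = 1.8
Cov(A,B) = E[AB] − E[A]E[B] = 1.8 − (1.6)(1.1) = 0.04
var(A) = 0.24,  var(B) = 1.09
ρ = 0.04 / √(0.24·1.09) ≈ 0.0782

0.0782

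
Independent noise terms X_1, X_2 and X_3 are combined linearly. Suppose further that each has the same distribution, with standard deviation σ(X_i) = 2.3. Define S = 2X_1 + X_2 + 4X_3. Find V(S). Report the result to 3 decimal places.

111.090

V(X_i) = (2.3)² = 5.29
By independence, V(S) = (2)²V(X_1) + (1)²V(X_2) + (4)²V(X_3)
= (2)²·5.29 + (1)²·5.29 + (4)²·5.29 = 111.09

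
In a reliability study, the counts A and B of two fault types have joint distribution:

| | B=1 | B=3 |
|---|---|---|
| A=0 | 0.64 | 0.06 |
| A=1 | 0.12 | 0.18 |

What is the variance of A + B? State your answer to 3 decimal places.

E[A] = 0.3,  E[B] = 1.48,  E[AB] = 0.66
V(A) = 0.3 − (0.3)² = 0.21;  V(B) = 2.92 − (1.48)² = 0.7296
Cov(A,B) = 0.66 − (0.3)(1.48) = 0.216
V(A + B) = (1)²·0.21 + (1)²·0.7296 + 2·(1)·(1)·0.216 = 1.3716

1.372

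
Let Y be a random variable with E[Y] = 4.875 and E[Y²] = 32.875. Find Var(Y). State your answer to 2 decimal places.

9.11

Var(Y) = 32.875 − (4.875)² = 9.109375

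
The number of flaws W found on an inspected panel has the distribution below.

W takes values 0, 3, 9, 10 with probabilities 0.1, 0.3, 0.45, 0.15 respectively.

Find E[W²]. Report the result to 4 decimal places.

54.1500

E[W²] = (0)²(0.1) + (3)²(0.3) + (9)²(0.45) + (10)²(0.15) = 54.15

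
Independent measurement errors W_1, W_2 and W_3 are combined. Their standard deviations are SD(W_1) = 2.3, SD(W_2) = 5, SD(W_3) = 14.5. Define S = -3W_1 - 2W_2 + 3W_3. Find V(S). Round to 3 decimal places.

2039.860

V(W_1) = 5.29, V(W_2) = 25, V(W_3) = 210.25
By independence, V(S) = (-3)²V(W_1) + (-2)²V(W_2) + (3)²V(W_3)
= (-3)²·5.29 + (-2)²·25 + (3)²·210.25 = 2039.86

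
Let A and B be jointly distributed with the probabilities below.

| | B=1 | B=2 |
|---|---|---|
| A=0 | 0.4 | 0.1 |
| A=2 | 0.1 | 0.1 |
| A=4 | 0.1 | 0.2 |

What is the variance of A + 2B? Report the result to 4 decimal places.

E[A] = 1.6,  E[B] = 1.4,  E[AB] = 2.6
Var(A) = 5.6 − (1.6)² = 3.04;  Var(B) = 2.2 − (1.4)² = 0.24
cov(A,B) = 2.6 − (1.6)(1.4) = 0.36
Var(A + 2B) = (1)²·3.04 + (2)²·0.24 + 2·(1)·(2)·0.36 = 5.44

5.4400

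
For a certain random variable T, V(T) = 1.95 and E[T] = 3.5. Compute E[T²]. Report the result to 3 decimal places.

14.200

E[T²] = V(T) + (E[T])² = 1.95 + (3.5)² = 14.2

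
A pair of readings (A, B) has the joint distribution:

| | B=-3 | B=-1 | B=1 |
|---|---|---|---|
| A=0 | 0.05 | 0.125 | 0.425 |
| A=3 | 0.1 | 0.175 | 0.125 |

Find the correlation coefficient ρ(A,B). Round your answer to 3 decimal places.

-0.375

E[A] = 1.2,  E[B] = -0.2
E[AB] = -1.05
Cov(A,B) = E[AB] − E[A]E[B] = -1.05 − (1.2)(-0.2) = -0.81
var(A) = 2.16,  var(B) = 2.16
ρ = -0.81 / √(2.16·2.16) ≈ -0.375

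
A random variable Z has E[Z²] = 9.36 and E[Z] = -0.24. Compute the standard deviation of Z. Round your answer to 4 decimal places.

Var(Z) = 9.36 − (-0.24)² = 9.3024
SD(Z) = √9.3024 ≈ 3.0500

3.0500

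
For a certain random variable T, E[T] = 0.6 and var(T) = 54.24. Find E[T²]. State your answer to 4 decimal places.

E[T²] = var(T) + (E[T])² = 54.24 + (0.6)² = 54.6

54.6000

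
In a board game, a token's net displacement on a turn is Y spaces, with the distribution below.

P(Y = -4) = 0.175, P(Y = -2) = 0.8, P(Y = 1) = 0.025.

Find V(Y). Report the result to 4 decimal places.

E[Y] = (-4)(0.175) + (-2)(0.8) + (1)(0.025) = -2.275
E[Y²] = (-4)²(0.175) + (-2)²(0.8) + (1)²(0.025) = 6.025
V(Y) = E[Y²] − (E[Y])² = 6.025 − (-2.275)² = 0.849375

0.8494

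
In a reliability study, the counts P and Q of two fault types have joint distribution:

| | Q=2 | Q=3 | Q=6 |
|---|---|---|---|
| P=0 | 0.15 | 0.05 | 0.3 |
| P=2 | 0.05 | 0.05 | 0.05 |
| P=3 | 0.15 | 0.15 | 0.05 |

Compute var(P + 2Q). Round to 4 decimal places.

11.0475

E[P] = 1.35,  E[Q] = 3.85,  E[PQ] = 4.25
var(P) = 3.75 − (1.35)² = 1.9275;  var(Q) = 18.05 − (3.85)² = 3.2275
Cov(P,Q) = 4.25 − (1.35)(3.85) = -0.9475
var(P + 2Q) = (1)²·1.9275 + (2)²·3.2275 + 2·(1)·(2)·-0.9475 = 11.0475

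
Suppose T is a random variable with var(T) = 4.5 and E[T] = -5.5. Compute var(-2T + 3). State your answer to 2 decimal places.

var(-2T + 3) = (-2)²·var(T) = 4·4.5 = 18

18.00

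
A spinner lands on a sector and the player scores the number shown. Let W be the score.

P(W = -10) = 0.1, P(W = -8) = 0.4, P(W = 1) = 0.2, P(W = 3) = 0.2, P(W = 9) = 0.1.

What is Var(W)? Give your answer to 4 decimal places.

39.4500

E[W] = (-10)(0.1) + (-8)(0.4) + (1)(0.2) + (3)(0.2) + (9)(0.1) = -2.5
E[W²] = (-10)²(0.1) + (-8)²(0.4) + (1)²(0.2) + (3)²(0.2) + (9)²(0.1) = 45.7
Var(W) = E[W²] − (E[W])² = 45.7 − (-2.5)² = 39.45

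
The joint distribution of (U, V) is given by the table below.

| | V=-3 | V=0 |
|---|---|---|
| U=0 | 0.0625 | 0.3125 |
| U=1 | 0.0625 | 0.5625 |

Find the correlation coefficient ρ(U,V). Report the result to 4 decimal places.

0.0976

E[U] = 0.625,  E[V] = -0.375
E[UV] = -0.1875
cov(U,V) = E[UV] − E[U]E[V] = -0.1875 − (0.625)(-0.375) = 0.046875
Var(U) = 0.234375,  Var(V) = 0.984375
ρ = 0.046875 / √(0.234375·0.984375) ≈ 0.0976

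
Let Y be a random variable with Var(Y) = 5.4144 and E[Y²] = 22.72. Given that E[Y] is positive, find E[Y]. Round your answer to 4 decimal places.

4.1600

(E[Y])² = E[Y²] − Var(Y) = 22.72 − 5.4144 = 17.3056
E[Y] = √17.3056 = 4.16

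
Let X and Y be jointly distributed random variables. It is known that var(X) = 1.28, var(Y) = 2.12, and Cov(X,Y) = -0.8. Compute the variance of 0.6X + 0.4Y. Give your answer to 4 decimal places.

0.4160

var(0.6X + 0.4Y) = (0.6)²·var(X) + (0.4)²·var(Y) + 2·(0.6)·(0.4)·Cov(X,Y)
= 0.36·1.28 + 0.16·2.12 + 0.48·-0.8 = 0.416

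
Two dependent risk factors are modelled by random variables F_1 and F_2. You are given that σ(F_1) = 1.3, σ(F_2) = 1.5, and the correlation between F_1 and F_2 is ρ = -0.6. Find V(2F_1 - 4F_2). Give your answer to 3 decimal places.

61.480

V(F_1) = (1.3)² = 1.69;  V(F_2) = (1.5)² = 2.25
Cov(F_1,F_2) = ρ·σ(F_1)·σ(F_2) = -0.6·1.3·1.5 = -1.17
V(2F_1 - 4F_2) = (2)²·V(F_1) + (-4)²·V(F_2) + 2·(2)·(-4)·Cov(F_1,F_2)
= 4·1.69 + 16·2.25 + -16·-1.17 = 61.48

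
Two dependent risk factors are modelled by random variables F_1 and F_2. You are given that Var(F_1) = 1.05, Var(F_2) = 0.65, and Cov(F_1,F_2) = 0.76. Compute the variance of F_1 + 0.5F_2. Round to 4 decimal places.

1.9725

Var(F_1 + 0.5F_2) = (1)²·Var(F_1) + (0.5)²·Var(F_2) + 2·(1)·(0.5)·Cov(F_1,F_2)
= 1·1.05 + 0.25·0.65 + 1·0.76 = 1.9725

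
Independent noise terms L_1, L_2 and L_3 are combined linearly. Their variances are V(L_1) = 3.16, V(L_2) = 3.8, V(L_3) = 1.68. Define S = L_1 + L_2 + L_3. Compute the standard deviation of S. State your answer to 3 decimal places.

2.939

By independence, V(S) = (1)²V(L_1) + (1)²V(L_2) + (1)²V(L_3)
= (1)²·3.16 + (1)²·3.8 + (1)²·1.68 = 8.64
SD(S) = √8.64 ≈ 2.939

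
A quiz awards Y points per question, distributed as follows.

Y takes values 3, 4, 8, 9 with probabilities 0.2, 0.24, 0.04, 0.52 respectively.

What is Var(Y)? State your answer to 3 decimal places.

E[Y] = (3)(0.2) + (4)(0.24) + (8)(0.04) + (9)(0.52) = 6.56
E[Y²] = (3)²(0.2) + (4)²(0.24) + (8)²(0.04) + (9)²(0.52) = 50.32
Var(Y) = E[Y²] − (E[Y])² = 50.32 − (6.56)² = 7.2864

7.286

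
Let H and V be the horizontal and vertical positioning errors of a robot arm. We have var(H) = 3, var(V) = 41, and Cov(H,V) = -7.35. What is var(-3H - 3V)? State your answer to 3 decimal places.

263.700

var(-3H - 3V) = (-3)²·var(H) + (-3)²·var(V) + 2·(-3)·(-3)·Cov(H,V)
= 9·3 + 9·41 + 18·-7.35 = 263.7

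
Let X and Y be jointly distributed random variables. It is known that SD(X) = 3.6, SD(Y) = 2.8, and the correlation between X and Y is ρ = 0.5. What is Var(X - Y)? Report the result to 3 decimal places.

Var(X) = (3.6)² = 12.96;  Var(Y) = (2.8)² = 7.84
Cov(X,Y) = ρ·SD(X)·SD(Y) = 0.5·3.6·2.8 = 5.04
Var(X - Y) = (1)²·Var(X) + (-1)²·Var(Y) + 2·(1)·(-1)·Cov(X,Y)
= 1·12.96 + 1·7.84 + -2·5.04 = 10.72

10.720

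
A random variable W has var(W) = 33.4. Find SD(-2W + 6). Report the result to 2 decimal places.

11.56

var(-2W + 6) = (-2)²·33.4 = 133.6
SD(-2W + 6) = √133.6 ≈ 11.56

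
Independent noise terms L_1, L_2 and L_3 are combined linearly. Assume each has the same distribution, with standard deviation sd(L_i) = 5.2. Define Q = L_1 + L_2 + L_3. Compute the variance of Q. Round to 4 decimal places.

V(L_i) = (5.2)² = 27.04
By independence, V(Q) = (1)²V(L_1) + (1)²V(L_2) + (1)²V(L_3)
= (1)²·27.04 + (1)²·27.04 + (1)²·27.04 = 81.12

81.1200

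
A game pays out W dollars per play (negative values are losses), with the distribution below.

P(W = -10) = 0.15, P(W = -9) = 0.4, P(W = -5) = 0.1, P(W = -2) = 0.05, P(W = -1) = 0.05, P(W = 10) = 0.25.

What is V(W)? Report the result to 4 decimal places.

E[W] = (-10)(0.15) + (-9)(0.4) + (-5)(0.1) + (-2)(0.05) + (-1)(0.05) + (10)(0.25) = -3.25
E[W²] = (-10)²(0.15) + (-9)²(0.4) + (-5)²(0.1) + (-2)²(0.05) + (-1)²(0.05) + (10)²(0.25) = 75.15
V(W) = E[W²] − (E[W])² = 75.15 − (-3.25)² = 64.5875

64.5875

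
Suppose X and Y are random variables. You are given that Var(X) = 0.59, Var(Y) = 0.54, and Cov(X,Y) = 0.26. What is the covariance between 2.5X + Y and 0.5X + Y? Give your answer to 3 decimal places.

Cov(2.5X + Y, 0.5X + Y) = (2.5)(0.5)Var(X) + (1)(1)Var(Y) + [(2.5)(1) + (1)(0.5)]Cov(X,Y)
= 1.25·0.59 + 1·0.54 + 3·0.26 = 2.0575

2.058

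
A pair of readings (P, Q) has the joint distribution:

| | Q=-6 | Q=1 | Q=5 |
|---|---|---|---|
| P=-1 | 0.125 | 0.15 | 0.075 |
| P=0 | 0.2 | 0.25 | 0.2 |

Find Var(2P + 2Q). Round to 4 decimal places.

77.9975

E[P] = -0.35,  E[Q] = -0.175,  E[PQ] = 0.225
Var(P) = 0.35 − (-0.35)² = 0.2275;  Var(Q) = 18.975 − (-0.175)² = 18.944375
Cov(P,Q) = 0.225 − (-0.35)(-0.175) = 0.16375
Var(2P + 2Q) = (2)²·0.2275 + (2)²·18.944375 + 2·(2)·(2)·0.16375 = 77.9975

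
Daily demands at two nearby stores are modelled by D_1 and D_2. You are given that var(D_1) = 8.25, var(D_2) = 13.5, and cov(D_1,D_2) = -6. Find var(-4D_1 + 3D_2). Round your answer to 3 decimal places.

397.500

var(-4D_1 + 3D_2) = (-4)²·var(D_1) + (3)²·var(D_2) + 2·(-4)·(3)·cov(D_1,D_2)
= 16·8.25 + 9·13.5 + -24·-6 = 397.5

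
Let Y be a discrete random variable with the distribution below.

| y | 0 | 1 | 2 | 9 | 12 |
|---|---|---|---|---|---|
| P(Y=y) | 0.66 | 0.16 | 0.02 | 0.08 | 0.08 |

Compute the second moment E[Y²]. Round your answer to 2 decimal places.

E[Y²] = (0)²(0.66) + (1)²(0.16) + (2)²(0.02) + (9)²(0.08) + (12)²(0.08) = 18.24

18.24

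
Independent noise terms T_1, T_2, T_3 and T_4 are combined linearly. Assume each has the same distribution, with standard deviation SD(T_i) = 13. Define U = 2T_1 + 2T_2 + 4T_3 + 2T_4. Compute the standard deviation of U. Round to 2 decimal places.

var(T_i) = (13)² = 169
By independence, var(U) = (2)²var(T_1) + (2)²var(T_2) + (4)²var(T_3) + (2)²var(T_4)
= (2)²·169 + (2)²·169 + (4)²·169 + (2)²·169 = 4732
SD(U) = √4732 ≈ 68.79

68.79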